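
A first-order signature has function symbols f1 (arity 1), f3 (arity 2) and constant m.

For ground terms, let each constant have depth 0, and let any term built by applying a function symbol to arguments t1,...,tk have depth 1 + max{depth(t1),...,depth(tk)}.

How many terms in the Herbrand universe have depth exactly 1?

Let N_k = |{terms of depth ≤ k}|. Then N_0 = 1 and N_k = 1 + N_{k-1} + N_{k-1}^2 for k ≥ 1 (one summand per function symbol, arity giving the exponent).
N_0 = 1
N_1 = 1 + 1 + 1^2 = 3
Terms of depth exactly 1: N_1 − N_0 = 3 − 1 = 2.

2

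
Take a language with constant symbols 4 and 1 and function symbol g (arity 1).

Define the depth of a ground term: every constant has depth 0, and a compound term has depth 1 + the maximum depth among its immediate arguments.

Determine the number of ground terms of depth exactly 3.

Count level by level. With function symbols g/1, the terms of depth ≤ k are the 2 constants together with each function applied to depth-≤(k−1) tuples, so N_k = 2 + N_{k-1}.
N_0 = 2
N_1 = 2 + 2 = 4
N_2 = 2 + 4 = 6
N_3 = 2 + 6 = 8
Terms of depth exactly 3: N_3 − N_2 = 8 − 6 = 2.

2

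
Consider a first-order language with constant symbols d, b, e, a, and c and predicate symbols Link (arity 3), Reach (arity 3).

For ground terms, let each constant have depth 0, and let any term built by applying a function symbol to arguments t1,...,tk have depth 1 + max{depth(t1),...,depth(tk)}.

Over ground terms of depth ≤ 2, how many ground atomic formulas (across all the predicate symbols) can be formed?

250

First count ground terms of depth ≤ 2.
With no function symbols every ground term is a constant, so there are exactly 5 ground terms at every depth bound.
N_0 = 5
N_1 = 5
N_2 = 5
So |H| = 5.
Each predicate of arity r yields |H|^r ground atoms (one per choice of an r-tuple from H):
  Link: 5^3 = 125;  Reach: 5^3 = 125
Total ground atoms: 125 + 125 = 250.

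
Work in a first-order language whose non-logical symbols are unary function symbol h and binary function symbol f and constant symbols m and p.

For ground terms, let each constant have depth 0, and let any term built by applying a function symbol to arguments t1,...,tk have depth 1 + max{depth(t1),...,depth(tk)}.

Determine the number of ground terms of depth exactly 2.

66

If N_k denotes the number of depth-≤k ground terms, the 2 constants give N_0 = 2, and each function symbol of arity r contributes N_{k-1}^r new terms at level k: N_k = 2 + N_{k-1} + N_{k-1}^2.
N_0 = 2
N_1 = 2 + 2 + 2^2 = 8
N_2 = 2 + 8 + 8^2 = 74
Terms of depth exactly 2: N_2 − N_1 = 74 − 8 = 66.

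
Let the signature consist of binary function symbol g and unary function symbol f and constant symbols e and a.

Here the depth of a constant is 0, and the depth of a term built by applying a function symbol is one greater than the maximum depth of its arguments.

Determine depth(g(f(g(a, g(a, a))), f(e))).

4

depth(g(a, a)) = 1 + max(0, 0) = 1
depth(g(a, g(a, a))) = 1 + max(0, 1) = 2
depth(f(g(a, g(a, a)))) = 1 + depth(g(a, g(a, a))) = 1 + 2 = 3
depth(f(e)) = 1 + depth(e) = 1 + 0 = 1
depth(g(f(g(a, g(a, a))), f(e))) = 1 + max(3, 1) = 4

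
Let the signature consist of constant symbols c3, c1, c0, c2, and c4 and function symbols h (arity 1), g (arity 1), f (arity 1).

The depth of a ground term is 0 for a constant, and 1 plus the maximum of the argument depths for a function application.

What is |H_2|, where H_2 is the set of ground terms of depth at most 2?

65

Write N_k for the number of ground terms of depth ≤ k. A term of depth ≤ k is either a constant or a function symbol applied to arguments of depth ≤ k−1, so N_k = 5 + N_{k-1} + N_{k-1} + N_{k-1}.
N_0 = 5
N_1 = 5 + 5 + 5 + 5 = 20
N_2 = 5 + 20 + 20 + 20 = 65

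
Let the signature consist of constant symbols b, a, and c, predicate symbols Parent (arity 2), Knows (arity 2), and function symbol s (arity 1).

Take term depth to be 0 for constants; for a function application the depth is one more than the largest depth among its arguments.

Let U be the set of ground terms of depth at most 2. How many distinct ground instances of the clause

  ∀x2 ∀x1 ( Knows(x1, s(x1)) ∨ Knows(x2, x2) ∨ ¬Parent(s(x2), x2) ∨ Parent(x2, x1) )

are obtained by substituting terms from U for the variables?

Ground terms of depth ≤ 2:
  Write N_k for the number of ground terms of depth ≤ k. A term of depth ≤ k is either a constant or a function symbol applied to arguments of depth ≤ k−1, so N_k = 3 + N_{k-1}.
  N_0 = 3
  N_1 = 3 + 3 = 6
  N_2 = 3 + 6 = 9
So there are 9 ground terms available for substitution.
The body mentions every one of the 2 quantified variables; since ground terms form a free algebra, no two substitutions collapse to the same formula.
Number of ground instances = 9^2 = 81.

81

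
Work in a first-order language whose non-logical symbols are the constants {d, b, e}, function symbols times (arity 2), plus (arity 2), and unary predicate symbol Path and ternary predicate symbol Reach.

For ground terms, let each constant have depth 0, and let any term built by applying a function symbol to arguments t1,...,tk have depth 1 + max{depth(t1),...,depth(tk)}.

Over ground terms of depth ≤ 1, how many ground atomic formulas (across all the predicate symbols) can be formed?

9282

First count ground terms of depth ≤ 1.
If N_k denotes the number of depth-≤k ground terms, the 3 constants give N_0 = 3, and each function symbol of arity r contributes N_{k-1}^r new terms at level k: N_k = 3 + N_{k-1}^2 + N_{k-1}^2.
N_0 = 3
N_1 = 3 + 3^2 + 3^2 = 21
So |H| = 21.
A ground atom is a predicate applied to a tuple of terms from H, so the count is the sum over predicates of |H|^arity:
  Path: 21;  Reach: 21^3 = 9261
Total ground atoms: 21 + 9261 = 9282.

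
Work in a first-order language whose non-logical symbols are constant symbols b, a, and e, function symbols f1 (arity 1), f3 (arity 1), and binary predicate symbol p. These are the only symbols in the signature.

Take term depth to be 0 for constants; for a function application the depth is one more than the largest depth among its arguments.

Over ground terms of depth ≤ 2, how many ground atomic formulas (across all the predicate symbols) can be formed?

441

First count ground terms of depth ≤ 2.
Let N_k count ground terms of depth at most k. Each non-constant term of depth ≤ k is some function symbol applied to depth-≤(k−1) arguments, giving N_k = 3 + N_{k-1} + N_{k-1}.
N_0 = 3
N_1 = 3 + 3 + 3 = 9
N_2 = 3 + 9 + 9 = 21
So |H| = 21.
Each predicate of arity r yields |H|^r ground atoms (one per choice of an r-tuple from H):
  p: 21^2 = 441
Total ground atoms: 441.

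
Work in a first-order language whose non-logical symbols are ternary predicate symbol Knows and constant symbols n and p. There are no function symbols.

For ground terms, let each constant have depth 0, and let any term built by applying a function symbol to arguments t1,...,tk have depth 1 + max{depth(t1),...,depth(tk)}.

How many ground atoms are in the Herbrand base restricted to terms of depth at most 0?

8

First count ground terms of depth ≤ 0.
With no function symbols every ground term is a constant, so there are exactly 2 ground terms at every depth bound.
N_0 = 2
Explicitly: n, p.
So |H| = 2.
Ground atoms are formed by filling each argument slot of a predicate with a term from H, so an r-ary predicate gives |H|^r atoms:
  Knows: 2^3 = 8
Total ground atoms: 8.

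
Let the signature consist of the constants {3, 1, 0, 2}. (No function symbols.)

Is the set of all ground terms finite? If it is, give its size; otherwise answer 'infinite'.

4

There are no function symbols, so every ground term is one of the 4 constants.
The Herbrand universe is {3, 1, 0, 2}, which is finite with 4 elements.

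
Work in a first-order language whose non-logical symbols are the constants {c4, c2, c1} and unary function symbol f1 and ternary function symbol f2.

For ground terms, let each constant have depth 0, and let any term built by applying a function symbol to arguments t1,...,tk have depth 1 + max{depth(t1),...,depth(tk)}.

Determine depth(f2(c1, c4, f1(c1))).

2

depth(f1(c1)) = 1 + depth(c1) = 1 + 0 = 1
depth(f2(c1, c4, f1(c1))) = 1 + max(0, 0, 1) = 2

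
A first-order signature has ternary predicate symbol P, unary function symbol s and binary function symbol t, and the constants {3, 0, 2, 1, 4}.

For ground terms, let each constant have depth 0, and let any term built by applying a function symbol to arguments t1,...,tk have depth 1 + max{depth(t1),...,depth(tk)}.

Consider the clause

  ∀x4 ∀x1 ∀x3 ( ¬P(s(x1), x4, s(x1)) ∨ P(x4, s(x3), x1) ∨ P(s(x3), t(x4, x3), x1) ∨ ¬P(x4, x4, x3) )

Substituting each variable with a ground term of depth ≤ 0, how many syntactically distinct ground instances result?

125

Ground terms of depth ≤ 0:
  If N_k denotes the number of depth-≤k ground terms, the 5 constants give N_0 = 5, and each function symbol of arity r contributes N_{k-1}^r new terms at level k: N_k = 5 + N_{k-1} + N_{k-1}^2.
  N_0 = 5
So there are 5 ground terms available for substitution.
The clause has 3 distinct variables (x4, x1, x3), each appearing in the body. In the free term algebra distinct substitutions yield syntactically distinct ground instances.
Number of ground instances = 5^3 = 125.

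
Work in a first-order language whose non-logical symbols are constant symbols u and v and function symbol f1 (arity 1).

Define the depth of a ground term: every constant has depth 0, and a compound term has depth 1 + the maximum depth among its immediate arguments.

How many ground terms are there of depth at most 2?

Write N_k for the number of ground terms of depth ≤ k. A term of depth ≤ k is either a constant or a function symbol applied to arguments of depth ≤ k−1, so N_k = 2 + N_{k-1}.
N_0 = 2
N_1 = 2 + 2 = 4
N_2 = 2 + 4 = 6
Explicitly: u, v, f1(u), f1(v), f1(f1(u)), f1(f1(v)).

6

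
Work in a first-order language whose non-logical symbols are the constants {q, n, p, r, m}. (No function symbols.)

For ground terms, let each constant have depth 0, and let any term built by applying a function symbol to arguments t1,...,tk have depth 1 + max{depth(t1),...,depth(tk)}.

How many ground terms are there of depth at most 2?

With no function symbols every ground term is a constant, so there are exactly 5 ground terms at every depth bound.
N_0 = 5
N_1 = 5
N_2 = 5
Explicitly: q, n, p, r, m.

5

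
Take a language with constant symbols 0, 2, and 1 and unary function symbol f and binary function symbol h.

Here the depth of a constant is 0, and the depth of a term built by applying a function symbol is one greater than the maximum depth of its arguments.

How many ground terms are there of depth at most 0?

3

Let N_k = |{terms of depth ≤ k}|. Then N_0 = 3 and N_k = 3 + N_{k-1} + N_{k-1}^2 for k ≥ 1 (one summand per function symbol, arity giving the exponent).
N_0 = 3
Explicitly: 0, 2, 1.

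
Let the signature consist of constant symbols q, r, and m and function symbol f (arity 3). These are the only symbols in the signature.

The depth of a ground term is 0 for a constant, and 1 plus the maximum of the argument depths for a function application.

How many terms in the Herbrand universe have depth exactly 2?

26973

Count level by level. With function symbols f/3, the terms of depth ≤ k are the 3 constants together with each function applied to depth-≤(k−1) tuples, so N_k = 3 + N_{k-1}^3.
N_0 = 3
N_1 = 3 + 3^3 = 30
N_2 = 3 + 30^3 = 27003
Terms of depth exactly 2: N_2 − N_1 = 27003 − 30 = 26973.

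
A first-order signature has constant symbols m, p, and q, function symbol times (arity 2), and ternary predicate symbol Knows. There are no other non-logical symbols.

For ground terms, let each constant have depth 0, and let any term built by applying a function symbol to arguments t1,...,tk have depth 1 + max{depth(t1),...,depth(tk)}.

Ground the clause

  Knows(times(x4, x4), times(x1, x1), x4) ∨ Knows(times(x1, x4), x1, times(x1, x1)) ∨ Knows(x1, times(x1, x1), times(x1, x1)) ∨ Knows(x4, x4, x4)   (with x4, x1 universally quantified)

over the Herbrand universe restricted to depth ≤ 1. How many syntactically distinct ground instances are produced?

144

Ground terms of depth ≤ 1:
  Count level by level. With function symbols times/2, the terms of depth ≤ k are the 3 constants together with each function applied to depth-≤(k−1) tuples, so N_k = 3 + N_{k-1}^2.
  N_0 = 3
  N_1 = 3 + 3^2 = 12
  Explicitly: m, p, q, times(m, m), times(m, p), times(m, q), times(p, m), times(p, p), times(p, q), times(q, m), times(q, p), times(q, q).
So there are 12 ground terms available for substitution.
Each of x4, x1 ranges independently over the available ground terms, and distinct assignments produce distinct instances.
Number of ground instances = 12^2 = 144.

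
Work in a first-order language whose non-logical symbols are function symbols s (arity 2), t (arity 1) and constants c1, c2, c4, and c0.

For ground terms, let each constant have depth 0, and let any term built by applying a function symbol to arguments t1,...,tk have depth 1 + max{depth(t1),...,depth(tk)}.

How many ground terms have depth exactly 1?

Write N_k for the number of ground terms of depth ≤ k. A term of depth ≤ k is either a constant or a function symbol applied to arguments of depth ≤ k−1, so N_k = 4 + N_{k-1}^2 + N_{k-1}.
N_0 = 4
N_1 = 4 + 4^2 + 4 = 24
Terms of depth exactly 1: N_1 − N_0 = 24 − 4 = 20.

20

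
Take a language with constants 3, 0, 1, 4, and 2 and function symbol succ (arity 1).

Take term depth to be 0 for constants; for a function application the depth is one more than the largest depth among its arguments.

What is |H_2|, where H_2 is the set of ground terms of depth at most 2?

Let N_k count ground terms of depth at most k. Each non-constant term of depth ≤ k is some function symbol applied to depth-≤(k−1) arguments, giving N_k = 5 + N_{k-1}.
N_0 = 5
N_1 = 5 + 5 = 10
N_2 = 5 + 10 = 15

15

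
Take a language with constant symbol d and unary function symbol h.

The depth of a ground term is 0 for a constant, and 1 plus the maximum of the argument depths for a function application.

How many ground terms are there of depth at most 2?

3

Count level by level. With function symbols h/1, the terms of depth ≤ k are the 1 constant together with each function applied to depth-≤(k−1) tuples, so N_k = 1 + N_{k-1}.
N_0 = 1
N_1 = 1 + 1 = 2
N_2 = 1 + 2 = 3
Explicitly: d, h(d), h(h(d)).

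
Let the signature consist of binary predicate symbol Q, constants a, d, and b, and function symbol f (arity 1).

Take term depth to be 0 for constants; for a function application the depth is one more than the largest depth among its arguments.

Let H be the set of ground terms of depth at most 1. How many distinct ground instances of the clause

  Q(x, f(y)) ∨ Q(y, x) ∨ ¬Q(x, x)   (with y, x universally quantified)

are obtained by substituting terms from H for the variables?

Ground terms of depth ≤ 1:
  Let N_k count ground terms of depth at most k. Each non-constant term of depth ≤ k is some function symbol applied to depth-≤(k−1) arguments, giving N_k = 3 + N_{k-1}.
  N_0 = 3
  N_1 = 3 + 3 = 6
So there are 6 ground terms available for substitution.
Each of y, x ranges independently over the available ground terms, and distinct assignments produce distinct instances.
Number of ground instances = 6^2 = 36.

36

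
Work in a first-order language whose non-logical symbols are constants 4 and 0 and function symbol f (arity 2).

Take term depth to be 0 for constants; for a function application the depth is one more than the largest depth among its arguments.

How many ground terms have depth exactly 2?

Write N_k for the number of ground terms of depth ≤ k. A term of depth ≤ k is either a constant or a function symbol applied to arguments of depth ≤ k−1, so N_k = 2 + N_{k-1}^2.
N_0 = 2
N_1 = 2 + 2^2 = 6
N_2 = 2 + 6^2 = 38
Terms of depth exactly 2: N_2 − N_1 = 38 − 6 = 32.

32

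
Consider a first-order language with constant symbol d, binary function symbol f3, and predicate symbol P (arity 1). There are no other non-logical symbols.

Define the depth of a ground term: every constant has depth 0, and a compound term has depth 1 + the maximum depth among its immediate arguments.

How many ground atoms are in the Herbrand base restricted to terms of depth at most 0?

1

First count ground terms of depth ≤ 0.
Let N_k = |{terms of depth ≤ k}|. Then N_0 = 1 and N_k = 1 + N_{k-1}^2 for k ≥ 1 (one summand per function symbol, arity giving the exponent).
N_0 = 1
Explicitly: d.
So |H| = 1.
Ground atoms are formed by filling each argument slot of a predicate with a term from H, so an r-ary predicate gives |H|^r atoms:
  P: 1
Total ground atoms: 1.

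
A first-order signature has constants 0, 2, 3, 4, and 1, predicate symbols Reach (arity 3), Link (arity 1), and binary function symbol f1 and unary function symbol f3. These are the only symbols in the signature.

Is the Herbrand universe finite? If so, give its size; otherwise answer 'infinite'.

infinite

The signature has at least one function symbol (f1, arity 2) and at least one constant (0).
Iterating f1 gives infinitely many distinct ground terms: 0, f1(0, 0), f1(f1(0, 0), f1(0, 0)), ...
So the Herbrand universe is infinite.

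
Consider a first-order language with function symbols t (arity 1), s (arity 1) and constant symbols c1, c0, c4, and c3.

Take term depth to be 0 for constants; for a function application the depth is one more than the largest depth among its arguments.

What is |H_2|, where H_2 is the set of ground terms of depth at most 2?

Write N_k for the number of ground terms of depth ≤ k. A term of depth ≤ k is either a constant or a function symbol applied to arguments of depth ≤ k−1, so N_k = 4 + N_{k-1} + N_{k-1}.
N_0 = 4
N_1 = 4 + 4 + 4 = 12
N_2 = 4 + 12 + 12 = 28

28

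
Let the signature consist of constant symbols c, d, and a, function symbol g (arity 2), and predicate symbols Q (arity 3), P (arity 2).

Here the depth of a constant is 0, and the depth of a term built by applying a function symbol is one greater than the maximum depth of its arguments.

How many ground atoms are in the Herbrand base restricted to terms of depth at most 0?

36

First count ground terms of depth ≤ 0.
Count level by level. With function symbols g/2, the terms of depth ≤ k are the 3 constants together with each function applied to depth-≤(k−1) tuples, so N_k = 3 + N_{k-1}^2.
N_0 = 3
Explicitly: c, d, a.
So |H| = 3.
For each predicate symbol, the number of ground atoms is |H| raised to its arity; summing:
  Q: 3^3 = 27;  P: 3^2 = 9
Total ground atoms: 27 + 9 = 36.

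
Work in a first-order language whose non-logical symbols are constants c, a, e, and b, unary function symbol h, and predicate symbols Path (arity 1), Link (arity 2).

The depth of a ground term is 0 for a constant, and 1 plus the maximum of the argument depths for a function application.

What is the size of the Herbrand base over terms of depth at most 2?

First count ground terms of depth ≤ 2.
Let N_k count ground terms of depth at most k. Each non-constant term of depth ≤ k is some function symbol applied to depth-≤(k−1) arguments, giving N_k = 4 + N_{k-1}.
N_0 = 4
N_1 = 4 + 4 = 8
N_2 = 4 + 8 = 12
Explicitly: c, a, e, b, h(c), h(a), h(e), h(b), h(h(c)), h(h(a)), h(h(e)), h(h(b)).
So |H| = 12.
Ground atoms are formed by filling each argument slot of a predicate with a term from H, so an r-ary predicate gives |H|^r atoms:
  Path: 12;  Link: 12^2 = 144
Total ground atoms: 12 + 144 = 156.

156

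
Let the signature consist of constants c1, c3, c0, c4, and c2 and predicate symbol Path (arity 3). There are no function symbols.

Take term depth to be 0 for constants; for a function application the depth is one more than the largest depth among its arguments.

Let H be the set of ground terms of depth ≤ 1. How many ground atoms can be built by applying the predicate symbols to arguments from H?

First count ground terms of depth ≤ 1.
With no function symbols every ground term is a constant, so there are exactly 5 ground terms at every depth bound.
N_0 = 5
N_1 = 5
So |H| = 5.
A ground atom is a predicate applied to a tuple of terms from H, so the count is the sum over predicates of |H|^arity:
  Path: 5^3 = 125
Total ground atoms: 125.

125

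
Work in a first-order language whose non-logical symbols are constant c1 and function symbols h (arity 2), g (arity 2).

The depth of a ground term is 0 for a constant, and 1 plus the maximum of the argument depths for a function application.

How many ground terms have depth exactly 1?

If N_k denotes the number of depth-≤k ground terms, the 1 constant gives N_0 = 1, and each function symbol of arity r contributes N_{k-1}^r new terms at level k: N_k = 1 + N_{k-1}^2 + N_{k-1}^2.
N_0 = 1
N_1 = 1 + 1^2 + 1^2 = 3
Terms of depth exactly 1: N_1 − N_0 = 3 − 1 = 2.

2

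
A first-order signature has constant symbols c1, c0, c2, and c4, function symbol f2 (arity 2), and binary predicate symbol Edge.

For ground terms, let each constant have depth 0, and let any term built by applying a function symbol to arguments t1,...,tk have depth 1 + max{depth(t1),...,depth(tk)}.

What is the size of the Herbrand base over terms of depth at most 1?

400

First count ground terms of depth ≤ 1.
Let N_k = |{terms of depth ≤ k}|. Then N_0 = 4 and N_k = 4 + N_{k-1}^2 for k ≥ 1 (one summand per function symbol, arity giving the exponent).
N_0 = 4
N_1 = 4 + 4^2 = 20
So |H| = 20.
Each predicate of arity r yields |H|^r ground atoms (one per choice of an r-tuple from H):
  Edge: 20^2 = 400
Total ground atoms: 400.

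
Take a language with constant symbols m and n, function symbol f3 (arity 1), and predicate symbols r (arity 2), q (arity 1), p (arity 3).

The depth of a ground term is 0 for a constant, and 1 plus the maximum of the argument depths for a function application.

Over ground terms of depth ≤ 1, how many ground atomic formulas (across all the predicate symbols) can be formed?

First count ground terms of depth ≤ 1.
Let N_k = |{terms of depth ≤ k}|. Then N_0 = 2 and N_k = 2 + N_{k-1} for k ≥ 1 (one summand per function symbol, arity giving the exponent).
N_0 = 2
N_1 = 2 + 2 = 4
Explicitly: m, n, f3(m), f3(n).
So |H| = 4.
Each predicate of arity r yields |H|^r ground atoms (one per choice of an r-tuple from H):
  r: 4^2 = 16;  q: 4;  p: 4^3 = 64
Total ground atoms: 16 + 4 + 64 = 84.

84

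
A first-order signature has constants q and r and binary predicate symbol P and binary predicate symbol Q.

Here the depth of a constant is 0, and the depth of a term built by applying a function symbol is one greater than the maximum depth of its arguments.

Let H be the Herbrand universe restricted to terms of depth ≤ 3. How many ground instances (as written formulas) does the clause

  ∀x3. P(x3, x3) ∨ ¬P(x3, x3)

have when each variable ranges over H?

2

Ground terms of depth ≤ 3:
  With no function symbols every ground term is a constant, so there are exactly 2 ground terms at every depth bound.
  N_0 = 2
  N_1 = 2
  N_2 = 2
  N_3 = 2
  Explicitly: q, r.
So there are 2 ground terms available for substitution.
The variable x3 ranges independently over the available ground terms, and distinct assignments produce distinct instances.
Number of ground instances = 2.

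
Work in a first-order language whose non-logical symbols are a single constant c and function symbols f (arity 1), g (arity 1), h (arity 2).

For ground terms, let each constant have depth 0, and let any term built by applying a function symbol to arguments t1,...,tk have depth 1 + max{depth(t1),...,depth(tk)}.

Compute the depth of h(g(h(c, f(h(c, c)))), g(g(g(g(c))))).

5

depth(h(c, c)) = 1 + max(0, 0) = 1
depth(f(h(c, c))) = 1 + depth(h(c, c)) = 1 + 1 = 2
depth(h(c, f(h(c, c)))) = 1 + max(0, 2) = 3
depth(g(h(c, f(h(c, c))))) = 1 + depth(h(c, f(h(c, c)))) = 1 + 3 = 4
depth(g(c)) = 1 + depth(c) = 1 + 0 = 1
depth(g(g(c))) = 1 + depth(g(c)) = 1 + 1 = 2
depth(g(g(g(c)))) = 1 + depth(g(g(c))) = 1 + 2 = 3
depth(g(g(g(g(c))))) = 1 + depth(g(g(g(c)))) = 1 + 3 = 4
depth(h(g(h(c, f(h(c, c)))), g(g(g(g(c)))))) = 1 + max(4, 4) = 5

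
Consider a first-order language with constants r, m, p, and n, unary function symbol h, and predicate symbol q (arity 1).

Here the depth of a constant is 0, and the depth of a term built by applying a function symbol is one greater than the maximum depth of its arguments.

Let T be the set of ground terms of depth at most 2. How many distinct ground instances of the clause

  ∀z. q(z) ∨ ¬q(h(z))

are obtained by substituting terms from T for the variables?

Ground terms of depth ≤ 2:
  Let N_k count ground terms of depth at most k. Each non-constant term of depth ≤ k is some function symbol applied to depth-≤(k−1) arguments, giving N_k = 4 + N_{k-1}.
  N_0 = 4
  N_1 = 4 + 4 = 8
  N_2 = 4 + 8 = 12
  Explicitly: r, m, p, n, h(r), h(m), h(p), h(n), h(h(r)), h(h(m)), h(h(p)), h(h(n)).
So there are 12 ground terms available for substitution.
The body mentions the single quantified variable z; since ground terms form a free algebra, no two substitutions collapse to the same formula.
Number of ground instances = 12.

12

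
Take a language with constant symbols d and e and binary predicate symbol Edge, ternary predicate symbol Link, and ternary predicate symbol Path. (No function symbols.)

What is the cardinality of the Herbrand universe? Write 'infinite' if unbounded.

2

There are no function symbols, so every ground term is one of the 2 constants.
The Herbrand universe is {d, e}, which is finite with 2 elements.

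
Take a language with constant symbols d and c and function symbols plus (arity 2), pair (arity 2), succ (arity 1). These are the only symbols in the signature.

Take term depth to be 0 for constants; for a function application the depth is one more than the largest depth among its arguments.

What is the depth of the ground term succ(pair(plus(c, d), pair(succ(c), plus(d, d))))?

4

depth(plus(c, d)) = 1 + max(0, 0) = 1
depth(succ(c)) = 1 + depth(c) = 1 + 0 = 1
depth(plus(d, d)) = 1 + max(0, 0) = 1
depth(pair(succ(c), plus(d, d))) = 1 + max(1, 1) = 2
depth(pair(plus(c, d), pair(succ(c), plus(d, d)))) = 1 + max(1, 2) = 3
depth(succ(pair(plus(c, d), pair(succ(c), plus(d, d))))) = 1 + depth(pair(plus(c, d), pair(succ(c), plus(d, d)))) = 1 + 3 = 4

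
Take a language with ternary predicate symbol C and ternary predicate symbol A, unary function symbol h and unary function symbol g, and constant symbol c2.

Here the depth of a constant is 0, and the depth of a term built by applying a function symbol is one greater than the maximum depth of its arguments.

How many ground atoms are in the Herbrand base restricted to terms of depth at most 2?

686

First count ground terms of depth ≤ 2.
Write N_k for the number of ground terms of depth ≤ k. A term of depth ≤ k is either a constant or a function symbol applied to arguments of depth ≤ k−1, so N_k = 1 + N_{k-1} + N_{k-1}.
N_0 = 1
N_1 = 1 + 1 + 1 = 3
N_2 = 1 + 3 + 3 = 7
Explicitly: c2, h(c2), h(h(c2)), h(g(c2)), g(c2), g(h(c2)), g(g(c2)).
So |H| = 7.
For each predicate symbol, the number of ground atoms is |H| raised to its arity; summing:
  C: 7^3 = 343;  A: 7^3 = 343
Total ground atoms: 343 + 343 = 686.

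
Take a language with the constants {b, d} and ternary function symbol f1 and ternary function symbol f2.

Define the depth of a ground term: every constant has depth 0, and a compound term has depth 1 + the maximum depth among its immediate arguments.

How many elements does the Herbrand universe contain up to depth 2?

Let N_k count ground terms of depth at most k. Each non-constant term of depth ≤ k is some function symbol applied to depth-≤(k−1) arguments, giving N_k = 2 + N_{k-1}^3 + N_{k-1}^3.
N_0 = 2
N_1 = 2 + 2^3 + 2^3 = 18
N_2 = 2 + 18^3 + 18^3 = 11666

11666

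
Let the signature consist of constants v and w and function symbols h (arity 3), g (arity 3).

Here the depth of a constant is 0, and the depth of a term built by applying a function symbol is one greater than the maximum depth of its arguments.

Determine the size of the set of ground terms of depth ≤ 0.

2

Write N_k for the number of ground terms of depth ≤ k. A term of depth ≤ k is either a constant or a function symbol applied to arguments of depth ≤ k−1, so N_k = 2 + N_{k-1}^3 + N_{k-1}^3.
N_0 = 2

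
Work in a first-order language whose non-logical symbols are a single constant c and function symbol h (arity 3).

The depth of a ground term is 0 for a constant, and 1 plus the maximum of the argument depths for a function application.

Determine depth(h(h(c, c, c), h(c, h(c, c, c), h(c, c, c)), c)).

3

depth(h(c, c, c)) = 1 + max(0, 0, 0) = 1
depth(h(c, h(c, c, c), h(c, c, c))) = 1 + max(0, 1, 1) = 2
depth(h(h(c, c, c), h(c, h(c, c, c), h(c, c, c)), c)) = 1 + max(1, 2, 0) = 3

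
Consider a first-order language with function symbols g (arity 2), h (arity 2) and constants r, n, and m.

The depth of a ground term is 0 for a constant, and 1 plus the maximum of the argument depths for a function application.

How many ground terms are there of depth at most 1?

Count level by level. With function symbols g/2, h/2, the terms of depth ≤ k are the 3 constants together with each function applied to depth-≤(k−1) tuples, so N_k = 3 + N_{k-1}^2 + N_{k-1}^2.
N_0 = 3
N_1 = 3 + 3^2 + 3^2 = 21

21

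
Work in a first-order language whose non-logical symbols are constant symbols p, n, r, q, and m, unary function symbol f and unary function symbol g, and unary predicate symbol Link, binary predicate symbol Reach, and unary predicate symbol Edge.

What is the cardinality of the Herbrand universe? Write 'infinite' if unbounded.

The signature has at least one function symbol (f, arity 1) and at least one constant (p).
Iterating f gives infinitely many distinct ground terms: p, f(p), f(f(p)), ...
So the Herbrand universe is infinite.

infinite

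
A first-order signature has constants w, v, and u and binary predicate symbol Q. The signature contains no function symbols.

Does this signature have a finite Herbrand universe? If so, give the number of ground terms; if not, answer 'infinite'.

3

There are no function symbols, so every ground term is one of the 3 constants.
The Herbrand universe is {w, v, u}, which is finite with 3 elements.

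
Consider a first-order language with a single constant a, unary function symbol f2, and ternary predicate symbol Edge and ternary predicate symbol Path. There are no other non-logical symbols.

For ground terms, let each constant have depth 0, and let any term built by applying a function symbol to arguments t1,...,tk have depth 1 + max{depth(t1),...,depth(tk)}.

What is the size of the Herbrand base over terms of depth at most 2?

54

First count ground terms of depth ≤ 2.
Write N_k for the number of ground terms of depth ≤ k. A term of depth ≤ k is either a constant or a function symbol applied to arguments of depth ≤ k−1, so N_k = 1 + N_{k-1}.
N_0 = 1
N_1 = 1 + 1 = 2
N_2 = 1 + 2 = 3
Explicitly: a, f2(a), f2(f2(a)).
So |H| = 3.
Ground atoms are formed by filling each argument slot of a predicate with a term from H, so an r-ary predicate gives |H|^r atoms:
  Edge: 3^3 = 27;  Path: 3^3 = 27
Total ground atoms: 27 + 27 = 54.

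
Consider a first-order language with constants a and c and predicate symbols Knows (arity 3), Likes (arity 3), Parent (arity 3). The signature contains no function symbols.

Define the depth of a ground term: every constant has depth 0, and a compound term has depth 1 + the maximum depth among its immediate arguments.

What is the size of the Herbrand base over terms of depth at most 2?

First count ground terms of depth ≤ 2.
With no function symbols every ground term is a constant, so there are exactly 2 ground terms at every depth bound.
N_0 = 2
N_1 = 2
N_2 = 2
Explicitly: a, c.
So |H| = 2.
For each predicate symbol, the number of ground atoms is |H| raised to its arity; summing:
  Knows: 2^3 = 8;  Likes: 2^3 = 8;  Parent: 2^3 = 8
Total ground atoms: 8 + 8 + 8 = 24.

24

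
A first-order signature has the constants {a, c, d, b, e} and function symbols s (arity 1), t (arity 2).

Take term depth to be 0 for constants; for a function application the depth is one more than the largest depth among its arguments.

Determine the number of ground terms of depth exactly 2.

1230

Let N_k = |{terms of depth ≤ k}|. Then N_0 = 5 and N_k = 5 + N_{k-1} + N_{k-1}^2 for k ≥ 1 (one summand per function symbol, arity giving the exponent).
N_0 = 5
N_1 = 5 + 5 + 5^2 = 35
N_2 = 5 + 35 + 35^2 = 1265
Terms of depth exactly 2: N_2 − N_1 = 1265 − 35 = 1230.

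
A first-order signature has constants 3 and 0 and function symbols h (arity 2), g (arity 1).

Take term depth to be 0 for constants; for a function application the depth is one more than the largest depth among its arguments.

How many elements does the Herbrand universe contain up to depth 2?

74

Count level by level. With function symbols h/2, g/1, the terms of depth ≤ k are the 2 constants together with each function applied to depth-≤(k−1) tuples, so N_k = 2 + N_{k-1}^2 + N_{k-1}.
N_0 = 2
N_1 = 2 + 2^2 + 2 = 8
N_2 = 2 + 8^2 + 8 = 74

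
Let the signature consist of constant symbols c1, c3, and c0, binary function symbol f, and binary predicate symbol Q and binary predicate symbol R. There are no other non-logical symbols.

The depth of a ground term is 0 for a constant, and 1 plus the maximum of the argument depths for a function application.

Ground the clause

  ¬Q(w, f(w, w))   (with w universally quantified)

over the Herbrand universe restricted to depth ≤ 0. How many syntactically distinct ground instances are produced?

3

Ground terms of depth ≤ 0:
  Count level by level. With function symbols f/2, the terms of depth ≤ k are the 3 constants together with each function applied to depth-≤(k−1) tuples, so N_k = 3 + N_{k-1}^2.
  N_0 = 3
So there are 3 ground terms available for substitution.
The clause has 1 distinct variable (w), which appears in the body. In the free term algebra distinct substitutions yield syntactically distinct ground instances.
Number of ground instances = 3.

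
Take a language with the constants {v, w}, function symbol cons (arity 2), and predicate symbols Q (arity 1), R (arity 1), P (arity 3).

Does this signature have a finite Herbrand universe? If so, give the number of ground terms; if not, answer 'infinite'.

The signature has at least one function symbol (cons, arity 2) and at least one constant (v).
Iterating cons gives infinitely many distinct ground terms: v, cons(v, v), cons(cons(v, v), cons(v, v)), ...
So the Herbrand universe is infinite.

infinite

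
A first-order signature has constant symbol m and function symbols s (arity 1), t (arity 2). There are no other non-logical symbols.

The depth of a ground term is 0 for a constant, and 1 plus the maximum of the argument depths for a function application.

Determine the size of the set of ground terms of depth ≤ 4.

Let N_k count ground terms of depth at most k. Each non-constant term of depth ≤ k is some function symbol applied to depth-≤(k−1) arguments, giving N_k = 1 + N_{k-1} + N_{k-1}^2.
N_0 = 1
N_1 = 1 + 1 + 1^2 = 3
N_2 = 1 + 3 + 3^2 = 13
N_3 = 1 + 13 + 13^2 = 183
N_4 = 1 + 183 + 183^2 = 33673

33673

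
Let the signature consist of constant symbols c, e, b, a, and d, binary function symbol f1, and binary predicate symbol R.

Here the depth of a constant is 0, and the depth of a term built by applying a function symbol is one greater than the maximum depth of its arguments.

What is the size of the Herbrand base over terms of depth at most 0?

25

First count ground terms of depth ≤ 0.
Count level by level. With function symbols f1/2, the terms of depth ≤ k are the 5 constants together with each function applied to depth-≤(k−1) tuples, so N_k = 5 + N_{k-1}^2.
N_0 = 5
Explicitly: c, e, b, a, d.
So |H| = 5.
For each predicate symbol, the number of ground atoms is |H| raised to its arity; summing:
  R: 5^2 = 25
Total ground atoms: 25.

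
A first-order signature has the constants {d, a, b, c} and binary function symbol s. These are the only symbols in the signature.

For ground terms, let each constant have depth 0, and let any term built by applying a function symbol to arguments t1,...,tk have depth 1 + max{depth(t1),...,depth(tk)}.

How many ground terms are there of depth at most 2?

404

Let N_k = |{terms of depth ≤ k}|. Then N_0 = 4 and N_k = 4 + N_{k-1}^2 for k ≥ 1 (one summand per function symbol, arity giving the exponent).
N_0 = 4
N_1 = 4 + 4^2 = 20
N_2 = 4 + 20^2 = 404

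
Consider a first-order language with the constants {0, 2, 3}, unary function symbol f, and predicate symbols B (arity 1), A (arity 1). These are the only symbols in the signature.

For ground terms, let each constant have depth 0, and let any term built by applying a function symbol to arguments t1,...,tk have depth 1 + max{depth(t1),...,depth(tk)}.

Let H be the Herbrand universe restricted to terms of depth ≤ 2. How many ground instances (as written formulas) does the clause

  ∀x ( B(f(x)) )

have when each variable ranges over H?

9

Ground terms of depth ≤ 2:
  Let N_k = |{terms of depth ≤ k}|. Then N_0 = 3 and N_k = 3 + N_{k-1} for k ≥ 1 (one summand per function symbol, arity giving the exponent).
  N_0 = 3
  N_1 = 3 + 3 = 6
  N_2 = 3 + 6 = 9
So there are 9 ground terms available for substitution.
The body mentions the single quantified variable x; since ground terms form a free algebra, no two substitutions collapse to the same formula.
Number of ground instances = 9.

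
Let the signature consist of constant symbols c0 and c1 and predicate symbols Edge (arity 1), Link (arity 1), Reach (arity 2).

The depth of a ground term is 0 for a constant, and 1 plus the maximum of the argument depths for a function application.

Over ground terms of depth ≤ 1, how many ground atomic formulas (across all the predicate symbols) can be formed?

First count ground terms of depth ≤ 1.
With no function symbols every ground term is a constant, so there are exactly 2 ground terms at every depth bound.
N_0 = 2
N_1 = 2
Explicitly: c0, c1.
So |H| = 2.
Ground atoms are formed by filling each argument slot of a predicate with a term from H, so an r-ary predicate gives |H|^r atoms:
  Edge: 2;  Link: 2;  Reach: 2^2 = 4
Total ground atoms: 2 + 2 + 4 = 8.

8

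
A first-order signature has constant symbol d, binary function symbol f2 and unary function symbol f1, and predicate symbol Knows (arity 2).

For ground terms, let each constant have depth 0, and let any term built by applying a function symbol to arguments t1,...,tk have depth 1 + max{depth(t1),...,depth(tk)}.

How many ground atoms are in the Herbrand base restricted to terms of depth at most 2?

169

First count ground terms of depth ≤ 2.
Let N_k count ground terms of depth at most k. Each non-constant term of depth ≤ k is some function symbol applied to depth-≤(k−1) arguments, giving N_k = 1 + N_{k-1}^2 + N_{k-1}.
N_0 = 1
N_1 = 1 + 1^2 + 1 = 3
N_2 = 1 + 3^2 + 3 = 13
So |H| = 13.
Ground atoms are formed by filling each argument slot of a predicate with a term from H, so an r-ary predicate gives |H|^r atoms:
  Knows: 13^2 = 169
Total ground atoms: 169.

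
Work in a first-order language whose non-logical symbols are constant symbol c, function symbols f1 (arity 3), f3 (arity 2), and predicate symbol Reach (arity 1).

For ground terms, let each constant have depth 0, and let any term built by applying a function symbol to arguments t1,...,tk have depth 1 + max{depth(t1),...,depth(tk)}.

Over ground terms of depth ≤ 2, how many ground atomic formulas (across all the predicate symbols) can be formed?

First count ground terms of depth ≤ 2.
If N_k denotes the number of depth-≤k ground terms, the 1 constant gives N_0 = 1, and each function symbol of arity r contributes N_{k-1}^r new terms at level k: N_k = 1 + N_{k-1}^3 + N_{k-1}^2.
N_0 = 1
N_1 = 1 + 1^3 + 1^2 = 3
N_2 = 1 + 3^3 + 3^2 = 37
So |H| = 37.
Ground atoms are formed by filling each argument slot of a predicate with a term from H, so an r-ary predicate gives |H|^r atoms:
  Reach: 37
Total ground atoms: 37.

37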